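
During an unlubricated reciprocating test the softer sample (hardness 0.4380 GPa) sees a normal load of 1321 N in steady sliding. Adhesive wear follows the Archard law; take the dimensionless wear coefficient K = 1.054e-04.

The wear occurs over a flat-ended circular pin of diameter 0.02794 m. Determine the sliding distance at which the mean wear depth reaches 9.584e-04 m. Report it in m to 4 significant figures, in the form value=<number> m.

Intermediate values are shown rounded, and every step keeps exact precision. Rounded once at the end, at four significant digits.
Convert: Hardness H = 0.4380 GPa = 4.380e+08 Pa.
Convert: Contact area A = π·d²/4 = π·(0.02794 m)²/4 = 6.131e-04 m².
SI base units throughout: W = 1321 N, H = 4.380e+08 Pa, K = 1.054e-04.
Volume at the limit: V_lim = h_lim·A = 9.584e-04 · 6.131e-04 = 5.876e-07 m³.
Life L = V_lim·H/(K·W) = 5.876e-07 · 4.380e+08 / (1.054e-04 · 1321) = 1849 m.

value=1849 m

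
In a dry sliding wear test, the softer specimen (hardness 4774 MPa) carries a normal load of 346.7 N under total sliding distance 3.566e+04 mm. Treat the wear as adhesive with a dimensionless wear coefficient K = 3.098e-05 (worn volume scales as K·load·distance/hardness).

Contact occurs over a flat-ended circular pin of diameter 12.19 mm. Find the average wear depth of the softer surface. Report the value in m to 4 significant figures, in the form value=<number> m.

The algebra holds exact precision — the intermediates are printed rounded. Rounded just once: 4 significant figures.
Distance L = 3.566e+04 mm = 35.66 m.
Hardness H = 4774 MPa = 4.774e+09 Pa.
Pin diameter d = 12.19 mm = 0.01219 m. Contact area A = π·d²/4 = π·(0.01219 m)²/4 = 1.167e-04 m².
In SI base units, W = 346.7 N, H = 4.774e+09 Pa, K = 3.098e-05.
Apply Archard: V = K·W·L/H = 3.098e-05 · 346.7 · 35.66 / 4.774e+09 = 8.023e-11 m³.
Average depth h = V/A = 8.023e-11 / 1.167e-04 = 6.874e-07 m.

value=6.874e-07 m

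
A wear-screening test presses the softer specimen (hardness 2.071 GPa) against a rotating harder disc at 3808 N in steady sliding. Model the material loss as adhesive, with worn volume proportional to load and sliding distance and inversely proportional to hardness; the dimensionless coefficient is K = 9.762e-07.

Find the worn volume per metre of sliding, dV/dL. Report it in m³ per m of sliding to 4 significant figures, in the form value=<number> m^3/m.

value=1.795e-12 m^3/m

All arithmetic keeps full precision. The intermediates appear rounded. Rounded just once: four significant digits.
Convert: Hardness H = 2.071 GPa = 2.071e+09 Pa.
Expressed in SI base units: W = 3808 N, H = 2.071e+09 Pa, K = 9.762e-07.
Volumetric rate dV/dL = K·W/H, so: 9.762e-07 · 3808 / 2.071e+09 = 1.795e-12 m³/m.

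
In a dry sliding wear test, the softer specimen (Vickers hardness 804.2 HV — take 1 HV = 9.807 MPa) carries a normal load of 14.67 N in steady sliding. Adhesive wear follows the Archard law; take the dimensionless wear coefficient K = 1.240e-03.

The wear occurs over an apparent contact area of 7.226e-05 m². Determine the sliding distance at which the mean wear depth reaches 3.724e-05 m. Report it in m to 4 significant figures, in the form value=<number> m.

The intermediates appear rounded; the computation carries full float precision. Rounded once at the end: 4 significant digits.
Hardness H = 804.2 HV × 9.807 MPa/HV = 7887 MPa = 7.887e+09 Pa.
Restated in SI base units: W = 14.67 N, H = 7.887e+09 Pa, K = 1.240e-03.
Volume at the limit: V_lim = h_lim·A = 3.724e-05 · 7.226e-05 = 2.691e-09 m³.
Life L = V_lim·H/(K·W) = 2.691e-09 · 7.887e+09 / (1.240e-03 · 14.67) = 1167 m.

value=1167 m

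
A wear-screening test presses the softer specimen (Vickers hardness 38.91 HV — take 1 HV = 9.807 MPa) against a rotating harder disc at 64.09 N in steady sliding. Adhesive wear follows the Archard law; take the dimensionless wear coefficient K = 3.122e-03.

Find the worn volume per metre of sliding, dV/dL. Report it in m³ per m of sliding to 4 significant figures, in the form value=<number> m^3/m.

Every step holds full precision — intermediate values are shown rounded; one last rounding: 4 significant digits.
Convert: Hardness H = 38.91 HV × 9.807 MPa/HV = 381.6 MPa = 3.816e+08 Pa.
In SI base units, W = 64.09 N, H = 3.816e+08 Pa, K = 3.122e-03.
The wear rate dV/dL = K·W/H, per unit distance: 3.122e-03 · 64.09 / 3.816e+08 = 5.244e-10 m³/m.

value=5.244e-10 m^3/m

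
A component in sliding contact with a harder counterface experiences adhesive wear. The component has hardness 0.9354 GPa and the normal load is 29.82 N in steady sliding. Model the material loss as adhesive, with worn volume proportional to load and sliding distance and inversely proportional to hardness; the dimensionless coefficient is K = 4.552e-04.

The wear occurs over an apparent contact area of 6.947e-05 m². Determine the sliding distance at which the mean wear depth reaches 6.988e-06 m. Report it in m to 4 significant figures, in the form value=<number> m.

value=33.45 m

Intermediate values are displayed rounded — all arithmetic holds exact precision; one last rounding to four significant digits.
Hardness H = 0.9354 GPa = 9.354e+08 Pa.
Working in SI base units: W = 29.82 N, H = 9.354e+08 Pa, K = 4.552e-04.
Volume at the limit: V_lim = h_lim·A = 6.988e-06 · 6.947e-05 = 4.855e-10 m³.
Sliding life L = V_lim·H/(K·W) = 4.855e-10 · 9.354e+08 / (4.552e-04 · 29.82) = 33.45 m.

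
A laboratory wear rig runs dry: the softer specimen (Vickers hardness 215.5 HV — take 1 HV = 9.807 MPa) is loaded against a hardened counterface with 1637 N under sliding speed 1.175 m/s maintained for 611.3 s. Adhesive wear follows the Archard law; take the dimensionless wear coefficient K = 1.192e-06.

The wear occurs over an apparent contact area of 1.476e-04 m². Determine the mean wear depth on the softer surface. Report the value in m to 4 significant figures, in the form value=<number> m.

All working math maintains full float precision. Intermediates are displayed rounded, and rounded once at the end: 4 significant figures.
Convert: The distance L = v·t = 1.175 m/s × 611.3 s = 718.3 m.
Convert: Hardness H = 215.5 HV × 9.807 MPa/HV = 2113 MPa = 2.113e+09 Pa.
Restated in SI base units: W = 1637 N, H = 2.113e+09 Pa, K = 1.192e-06.
Archard relation: V = K·W·L/H = 1.192e-06 · 1637 · 718.3 / 2.113e+09 = 6.632e-10 m³.
Average depth h = V/A = 6.632e-10 / 1.476e-04 = 4.493e-06 m.

value=4.493e-06 m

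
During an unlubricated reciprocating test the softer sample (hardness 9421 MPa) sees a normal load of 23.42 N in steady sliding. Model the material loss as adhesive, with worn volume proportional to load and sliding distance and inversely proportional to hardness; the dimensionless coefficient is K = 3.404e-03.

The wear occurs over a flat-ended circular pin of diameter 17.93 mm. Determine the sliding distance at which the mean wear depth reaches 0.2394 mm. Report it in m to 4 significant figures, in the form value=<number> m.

The algebra holds full float precision — intermediate values are displayed rounded; rounded just once to 4 significant digits.
Hardness H = 9421 MPa = 9.421e+09 Pa.
Pin diameter d = 17.93 mm = 0.01793 m. Contact area A = π·d²/4 = π·(0.01793 m)²/4 = 2.525e-04 m².
Depth limit h_lim = 0.2394 mm = 2.394e-04 m.
As SI base values: W = 23.42 N, H = 9.421e+09 Pa, K = 3.404e-03.
Permissible volume V_lim = h_lim·A = 2.394e-04 · 2.525e-04 = 6.045e-08 m³.
Life L = V_lim·H/(K·W) = 6.045e-08 · 9.421e+09 / (3.404e-03 · 23.42) = 7143 m.

value=7143 m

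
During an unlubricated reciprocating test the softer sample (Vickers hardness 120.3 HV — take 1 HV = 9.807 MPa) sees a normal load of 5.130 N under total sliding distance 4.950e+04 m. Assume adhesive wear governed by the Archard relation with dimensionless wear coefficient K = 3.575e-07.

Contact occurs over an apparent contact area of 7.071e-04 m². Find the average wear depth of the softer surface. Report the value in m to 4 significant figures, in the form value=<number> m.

Quoted intermediates are rounded. Every step carries full float precision; one final rounding, at four significant digits.
Convert: Hardness H = 120.3 HV × 9.807 MPa/HV = 1180 MPa = 1.180e+09 Pa.
SI base units throughout: W = 5.130 N, H = 1.180e+09 Pa, K = 3.575e-07.
Archard relation: V = K·W·L/H = 3.575e-07 · 5.130 · 4.950e+04 / 1.180e+09 = 7.695e-11 m³.
Mean wear depth h = V/A = 7.695e-11 / 7.071e-04 = 1.088e-07 m.

value=1.088e-07 m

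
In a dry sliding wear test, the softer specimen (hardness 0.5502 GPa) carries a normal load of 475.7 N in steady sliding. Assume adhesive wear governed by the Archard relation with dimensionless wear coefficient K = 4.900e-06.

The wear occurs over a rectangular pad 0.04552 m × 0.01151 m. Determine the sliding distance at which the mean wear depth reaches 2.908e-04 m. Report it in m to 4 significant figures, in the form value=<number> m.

Intermediates are printed rounded — every step runs at exact precision — one last rounding: 4 significant figures.
Hardness H = 0.5502 GPa = 5.502e+08 Pa.
Contact area A = 0.04552 m × 0.01151 m = 5.239e-04 m².
Restated in SI base units: W = 475.7 N, H = 5.502e+08 Pa, K = 4.900e-06.
Volume at the limit: V_lim = h_lim·A = 2.908e-04 · 5.239e-04 = 1.524e-07 m³.
Inverting, life L = V_lim·H/(K·W) = 1.524e-07 · 5.502e+08 / (4.900e-06 · 475.7) = 3.596e+04 m.

value=3.596e+04 m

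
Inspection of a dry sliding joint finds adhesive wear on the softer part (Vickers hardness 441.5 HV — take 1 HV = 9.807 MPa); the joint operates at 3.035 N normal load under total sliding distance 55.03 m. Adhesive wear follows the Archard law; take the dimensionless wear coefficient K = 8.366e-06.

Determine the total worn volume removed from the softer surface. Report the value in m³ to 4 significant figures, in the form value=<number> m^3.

Intermediates are printed rounded — the computation keeps exact precision, and rounded just once to 4 significant digits.
Hardness H = 441.5 HV × 9.807 MPa/HV = 4330 MPa = 4.330e+09 Pa.
As SI base values: W = 3.035 N, H = 4.330e+09 Pa, K = 8.366e-06.
Archard relation: V = K·W·L/H = 8.366e-06 · 3.035 · 55.03 / 4.330e+09 = 3.227e-13 m³.

value=3.227e-13 m^3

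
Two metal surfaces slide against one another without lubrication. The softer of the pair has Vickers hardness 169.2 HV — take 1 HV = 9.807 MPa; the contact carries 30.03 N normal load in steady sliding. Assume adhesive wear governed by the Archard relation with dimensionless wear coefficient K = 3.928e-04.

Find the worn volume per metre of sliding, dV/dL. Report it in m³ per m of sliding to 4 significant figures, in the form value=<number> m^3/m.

value=7.109e-12 m^3/m

Quoted intermediates are rounded, and all arithmetic runs at full precision — one last rounding, at four significant digits.
Hardness H = 169.2 HV × 9.807 MPa/HV = 1659 MPa = 1.659e+09 Pa.
Collected in SI base units: W = 30.03 N, H = 1.659e+09 Pa, K = 3.928e-04.
Wear rate dV/dL = K·W/H, so: 3.928e-04 · 30.03 / 1.659e+09 = 7.109e-12 m³/m.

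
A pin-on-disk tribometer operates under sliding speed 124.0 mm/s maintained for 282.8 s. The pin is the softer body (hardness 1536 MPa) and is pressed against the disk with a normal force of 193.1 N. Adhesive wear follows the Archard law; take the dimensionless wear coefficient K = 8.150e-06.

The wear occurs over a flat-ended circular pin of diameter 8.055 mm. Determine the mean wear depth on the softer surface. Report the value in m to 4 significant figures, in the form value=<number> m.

All arithmetic keeps full float precision — quoted intermediates are rounded, and rounded once at the end: 4 significant digits.
Convert: Sliding speed v = 124.0 mm/s = 0.1240 m/s. Sliding distance L = v·t = 0.1240 m/s × 282.8 s = 35.07 m.
Convert: Hardness H = 1536 MPa = 1.536e+09 Pa.
Convert: Pin diameter d = 8.055 mm = 0.008055 m. Contact area A = π·d²/4 = π·(0.008055 m)²/4 = 5.096e-05 m².
Collected in SI base units: W = 193.1 N, H = 1.536e+09 Pa, K = 8.150e-06.
The Archard volume V = K·W·L/H = 8.150e-06 · 193.1 · 35.07 / 1.536e+09 = 3.593e-11 m³.
Mean wear depth h = V/A = 3.593e-11 / 5.096e-05 = 7.051e-07 m.

value=7.051e-07 m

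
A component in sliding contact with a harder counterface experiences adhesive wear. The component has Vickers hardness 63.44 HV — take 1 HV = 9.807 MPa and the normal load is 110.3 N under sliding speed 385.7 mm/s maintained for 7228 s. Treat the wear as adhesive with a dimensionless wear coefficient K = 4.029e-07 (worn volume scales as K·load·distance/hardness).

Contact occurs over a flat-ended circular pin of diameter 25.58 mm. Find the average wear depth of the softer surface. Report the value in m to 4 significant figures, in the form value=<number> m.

value=3.875e-07 m

Quoted intermediates are rounded, and the algebra holds exact precision; one last rounding, at four significant figures.
Sliding speed v = 385.7 mm/s = 0.3857 m/s. Total distance L = v·t = 0.3857 m/s × 7228 s = 2788 m.
Hardness H = 63.44 HV × 9.807 MPa/HV = 622.2 MPa = 6.222e+08 Pa.
Pin diameter d = 25.58 mm = 0.02558 m. Contact area A = π·d²/4 = π·(0.02558 m)²/4 = 5.139e-04 m².
Collected in SI base units: W = 110.3 N, H = 6.222e+08 Pa, K = 4.029e-07.
Archard relation: V = K·W·L/H = 4.029e-07 · 110.3 · 2788 / 6.222e+08 = 1.991e-10 m³.
Depth of wear h = V/A = 1.991e-10 / 5.139e-04 = 3.875e-07 m.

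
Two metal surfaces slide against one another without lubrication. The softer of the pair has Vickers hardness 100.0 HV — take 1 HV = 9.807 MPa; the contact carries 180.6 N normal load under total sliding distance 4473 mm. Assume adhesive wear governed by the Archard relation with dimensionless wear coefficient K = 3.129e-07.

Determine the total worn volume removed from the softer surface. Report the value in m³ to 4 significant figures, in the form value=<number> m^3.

All working math maintains full precision. Intermediates are displayed rounded; a lone final rounding to 4 significant figures.
Convert: Total distance L = 4473 mm = 4.473 m.
Convert: Hardness H = 100.0 HV × 9.807 MPa/HV = 980.7 MPa = 9.807e+08 Pa.
In SI base units, W = 180.6 N, H = 9.807e+08 Pa, K = 3.129e-07.
Apply Archard: V = K·W·L/H = 3.129e-07 · 180.6 · 4.473 / 9.807e+08 = 2.577e-13 m³.

value=2.577e-13 m^3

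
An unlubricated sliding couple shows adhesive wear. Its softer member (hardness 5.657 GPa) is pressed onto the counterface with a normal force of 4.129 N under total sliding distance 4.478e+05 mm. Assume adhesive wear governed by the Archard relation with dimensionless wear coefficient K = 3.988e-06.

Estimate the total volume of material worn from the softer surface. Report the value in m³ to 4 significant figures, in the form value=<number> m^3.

Intermediate values are shown rounded, and all working math runs at full float precision, and a lone final rounding: four significant figures.
Convert: Path length L = 4.478e+05 mm = 447.8 m.
Convert: Hardness H = 5.657 GPa = 5.657e+09 Pa.
In SI base units, W = 4.129 N, H = 5.657e+09 Pa, K = 3.988e-06.
Archard volume V = K·W·L/H = 3.988e-06 · 4.129 · 447.8 / 5.657e+09 = 1.303e-12 m³.

value=1.303e-12 m^3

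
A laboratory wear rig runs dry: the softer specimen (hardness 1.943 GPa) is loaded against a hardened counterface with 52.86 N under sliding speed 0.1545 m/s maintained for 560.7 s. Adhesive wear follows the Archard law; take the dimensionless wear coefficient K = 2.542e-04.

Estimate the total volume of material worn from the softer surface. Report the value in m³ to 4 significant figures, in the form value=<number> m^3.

All working math maintains full float precision. The intermediates are printed rounded. Rounded just once: 4 significant digits.
Path length L = v·t = 0.1545 m/s × 560.7 s = 86.63 m.
Hardness H = 1.943 GPa = 1.943e+09 Pa.
As SI base values: W = 52.86 N, H = 1.943e+09 Pa, K = 2.542e-04.
Apply Archard: V = K·W·L/H = 2.542e-04 · 52.86 · 86.63 / 1.943e+09 = 5.991e-10 m³.

value=5.991e-10 m^3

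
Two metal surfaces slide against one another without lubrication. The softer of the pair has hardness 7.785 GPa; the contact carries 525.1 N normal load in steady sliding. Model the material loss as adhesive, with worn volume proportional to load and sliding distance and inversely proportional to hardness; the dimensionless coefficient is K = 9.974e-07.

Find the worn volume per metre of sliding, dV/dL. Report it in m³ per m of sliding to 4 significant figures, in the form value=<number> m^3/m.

value=6.727e-14 m^3/m

All arithmetic runs at full float precision. Intermediates are displayed rounded. Rounded just once: four significant figures.
Hardness H = 7.785 GPa = 7.785e+09 Pa.
In SI base units: W = 525.1 N, H = 7.785e+09 Pa, K = 9.974e-07.
Volumetric rate dV/dL = K·W/H (no L dependence): 9.974e-07 · 525.1 / 7.785e+09 = 6.727e-14 m³/m.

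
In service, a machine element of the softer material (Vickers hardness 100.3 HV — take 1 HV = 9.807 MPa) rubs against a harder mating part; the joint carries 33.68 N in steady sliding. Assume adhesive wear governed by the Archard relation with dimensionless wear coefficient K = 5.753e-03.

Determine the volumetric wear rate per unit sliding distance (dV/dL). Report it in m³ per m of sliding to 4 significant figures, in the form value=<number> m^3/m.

Shown intermediates are rounded — every step holds full float precision, and a single final rounding, at four significant figures.
Convert: Hardness H = 100.3 HV × 9.807 MPa/HV = 983.6 MPa = 9.836e+08 Pa.
Collected in SI base units: W = 33.68 N, H = 9.836e+08 Pa, K = 5.753e-03.
Sliding wear rate dV/dL = K·W/H: 5.753e-03 · 33.68 / 9.836e+08 = 1.970e-10 m³/m.

value=1.970e-10 m^3/m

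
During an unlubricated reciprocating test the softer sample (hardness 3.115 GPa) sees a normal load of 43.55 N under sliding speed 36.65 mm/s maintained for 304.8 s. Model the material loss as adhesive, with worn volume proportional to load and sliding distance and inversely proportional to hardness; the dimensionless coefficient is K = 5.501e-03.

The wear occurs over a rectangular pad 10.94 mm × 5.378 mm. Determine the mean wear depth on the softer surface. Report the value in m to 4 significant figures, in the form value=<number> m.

value=1.460e-05 m

Intermediate values are shown rounded; the computation carries full precision, and rounded once at the end: 4 significant figures.
Sliding speed v = 36.65 mm/s = 0.03665 m/s. The distance L = v·t = 0.03665 m/s × 304.8 s = 11.17 m.
Hardness H = 3.115 GPa = 3.115e+09 Pa.
Pad sides 10.94 mm × 5.378 mm = 0.01094 m × 0.005378 m. Contact area A = 0.01094 m × 0.005378 m = 5.884e-05 m².
Expressed in SI base units: W = 43.55 N, H = 3.115e+09 Pa, K = 5.501e-03.
Archard relation: V = K·W·L/H = 5.501e-03 · 43.55 · 11.17 / 3.115e+09 = 8.591e-10 m³.
Mean depth h = V/A = 8.591e-10 / 5.884e-05 = 1.460e-05 m.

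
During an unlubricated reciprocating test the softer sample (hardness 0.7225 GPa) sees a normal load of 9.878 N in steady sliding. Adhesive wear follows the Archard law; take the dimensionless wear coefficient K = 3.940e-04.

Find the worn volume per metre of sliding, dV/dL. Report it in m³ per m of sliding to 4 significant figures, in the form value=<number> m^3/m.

All arithmetic keeps full float precision, and the intermediates appear rounded; rounded just once to 4 significant digits.
Hardness H = 0.7225 GPa = 7.225e+08 Pa.
Working in SI base units: W = 9.878 N, H = 7.225e+08 Pa, K = 3.940e-04.
Rate of wear dV/dL = K·W/H, per unit distance: 3.940e-04 · 9.878 / 7.225e+08 = 5.387e-12 m³/m.

value=5.387e-12 m^3/m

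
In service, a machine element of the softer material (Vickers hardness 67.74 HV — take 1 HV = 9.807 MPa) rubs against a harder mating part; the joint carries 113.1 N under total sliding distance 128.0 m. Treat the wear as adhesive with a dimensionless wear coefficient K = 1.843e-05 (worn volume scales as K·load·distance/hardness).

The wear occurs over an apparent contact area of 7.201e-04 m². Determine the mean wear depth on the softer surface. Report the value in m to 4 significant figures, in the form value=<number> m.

value=5.577e-07 m

Intermediate values are printed rounded; the algebra maintains full precision. Rounded just once: 4 significant figures.
Hardness H = 67.74 HV × 9.807 MPa/HV = 664.3 MPa = 6.643e+08 Pa.
Collected in SI base units: W = 113.1 N, H = 6.643e+08 Pa, K = 1.843e-05.
Worn volume V = K·W·L/H = 1.843e-05 · 113.1 · 128.0 / 6.643e+08 = 4.016e-10 m³.
Average depth h = V/A = 4.016e-10 / 7.201e-04 = 5.577e-07 m.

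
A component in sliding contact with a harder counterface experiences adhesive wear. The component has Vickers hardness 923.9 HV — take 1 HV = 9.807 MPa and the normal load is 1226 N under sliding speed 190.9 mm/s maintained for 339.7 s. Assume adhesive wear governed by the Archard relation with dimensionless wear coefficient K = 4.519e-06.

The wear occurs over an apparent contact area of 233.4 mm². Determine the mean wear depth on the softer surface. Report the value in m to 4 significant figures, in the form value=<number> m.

All working math carries exact precision. The intermediates are printed rounded — rounded once at the end, at 4 significant digits.
Convert: Sliding speed v = 190.9 mm/s = 0.1909 m/s. Distance L = v·t = 0.1909 m/s × 339.7 s = 64.85 m.
Convert: Hardness H = 923.9 HV × 9.807 MPa/HV = 9061 MPa = 9.061e+09 Pa.
Convert: Contact area A = 233.4 mm² = 2.334e-04 m².
Working in SI base units: W = 1226 N, H = 9.061e+09 Pa, K = 4.519e-06.
Archard relation: V = K·W·L/H = 4.519e-06 · 1226 · 64.85 / 9.061e+09 = 3.965e-11 m³.
Wear depth h = V/A = 3.965e-11 / 2.334e-04 = 1.699e-07 m.

value=1.699e-07 m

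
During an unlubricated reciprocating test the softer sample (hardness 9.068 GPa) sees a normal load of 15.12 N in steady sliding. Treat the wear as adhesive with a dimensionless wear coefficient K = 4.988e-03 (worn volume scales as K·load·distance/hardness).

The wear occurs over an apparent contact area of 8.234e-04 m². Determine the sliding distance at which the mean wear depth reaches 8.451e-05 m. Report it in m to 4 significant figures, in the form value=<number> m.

Intermediates are printed rounded — the computation maintains full float precision. Rounded once at the end, at four significant figures.
Convert: Hardness H = 9.068 GPa = 9.068e+09 Pa.
In SI base units, W = 15.12 N, H = 9.068e+09 Pa, K = 4.988e-03.
Permissible volume V_lim = h_lim·A = 8.451e-05 · 8.234e-04 = 6.959e-08 m³.
Inverting, life L = V_lim·H/(K·W) = 6.959e-08 · 9.068e+09 / (4.988e-03 · 15.12) = 8367 m.

value=8367 m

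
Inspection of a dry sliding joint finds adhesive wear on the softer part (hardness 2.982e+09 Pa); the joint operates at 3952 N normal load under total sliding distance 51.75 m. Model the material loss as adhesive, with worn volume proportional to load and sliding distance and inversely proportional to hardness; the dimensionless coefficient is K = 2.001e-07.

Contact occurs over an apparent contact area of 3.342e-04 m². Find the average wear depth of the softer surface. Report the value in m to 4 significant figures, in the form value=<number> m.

value=4.106e-08 m

Intermediate values are shown rounded, and all working math keeps exact precision, and a single final rounding, at 4 significant digits.
Working in SI base units: W = 3952 N, H = 2.982e+09 Pa, K = 2.001e-07.
Wear volume V = K·W·L/H = 2.001e-07 · 3952 · 51.75 / 2.982e+09 = 1.372e-11 m³.
Depth h = V/A = 1.372e-11 / 3.342e-04 = 4.106e-08 m.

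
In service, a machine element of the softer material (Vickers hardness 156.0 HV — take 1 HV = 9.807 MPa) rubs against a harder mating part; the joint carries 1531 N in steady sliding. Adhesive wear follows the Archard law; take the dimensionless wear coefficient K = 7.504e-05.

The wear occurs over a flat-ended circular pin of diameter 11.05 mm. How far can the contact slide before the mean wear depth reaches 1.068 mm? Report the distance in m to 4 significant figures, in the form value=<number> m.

Shown intermediates are rounded; the algebra runs at full precision, and one last rounding, at 4 significant figures.
Hardness H = 156.0 HV × 9.807 MPa/HV = 1530 MPa = 1.530e+09 Pa.
Pin diameter d = 11.05 mm = 0.01105 m. Contact area A = π·d²/4 = π·(0.01105 m)²/4 = 9.590e-05 m².
Depth limit h_lim = 1.068 mm = 0.001068 m.
In SI base units: W = 1531 N, H = 1.530e+09 Pa, K = 7.504e-05.
Permissible volume V_lim = h_lim·A = 0.001068 · 9.590e-05 = 1.024e-07 m³.
Inverting, life L = V_lim·H/(K·W) = 1.024e-07 · 1.530e+09 / (7.504e-05 · 1531) = 1364 m.

value=1364 m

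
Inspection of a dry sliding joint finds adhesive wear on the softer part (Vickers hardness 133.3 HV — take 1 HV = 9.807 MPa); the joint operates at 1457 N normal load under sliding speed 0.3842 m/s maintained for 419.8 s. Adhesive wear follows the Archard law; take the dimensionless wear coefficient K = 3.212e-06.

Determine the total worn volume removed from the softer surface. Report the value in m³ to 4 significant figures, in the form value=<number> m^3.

value=5.774e-10 m^3

The algebra carries exact precision — printed values are rounded, and a lone final rounding to 4 significant digits.
Convert: Distance L = v·t = 0.3842 m/s × 419.8 s = 161.3 m.
Convert: Hardness H = 133.3 HV × 9.807 MPa/HV = 1307 MPa = 1.307e+09 Pa.
In SI base units: W = 1457 N, H = 1.307e+09 Pa, K = 3.212e-06.
Volume removed: V = K·W·L/H = 3.212e-06 · 1457 · 161.3 / 1.307e+09 = 5.774e-10 m³.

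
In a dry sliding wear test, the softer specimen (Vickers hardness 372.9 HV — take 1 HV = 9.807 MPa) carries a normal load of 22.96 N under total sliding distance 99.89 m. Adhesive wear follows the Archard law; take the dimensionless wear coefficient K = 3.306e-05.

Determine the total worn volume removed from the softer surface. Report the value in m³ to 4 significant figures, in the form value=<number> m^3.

All arithmetic maintains full float precision. Intermediates are displayed rounded; one final rounding to 4 significant figures.
Convert: Hardness H = 372.9 HV × 9.807 MPa/HV = 3657 MPa = 3.657e+09 Pa.
In SI base units: W = 22.96 N, H = 3.657e+09 Pa, K = 3.306e-05.
Archard volume V = K·W·L/H = 3.306e-05 · 22.96 · 99.89 / 3.657e+09 = 2.073e-11 m³.

value=2.073e-11 m^3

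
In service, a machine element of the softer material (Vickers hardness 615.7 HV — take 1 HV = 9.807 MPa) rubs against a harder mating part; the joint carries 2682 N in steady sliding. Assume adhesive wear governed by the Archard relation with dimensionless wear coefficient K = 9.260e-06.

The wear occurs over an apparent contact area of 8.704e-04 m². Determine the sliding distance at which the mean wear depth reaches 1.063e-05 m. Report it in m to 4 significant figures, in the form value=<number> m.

value=2250 m

All working math holds full float precision. Intermediate values are shown rounded, and a lone final rounding to 4 significant digits.
Convert: Hardness H = 615.7 HV × 9.807 MPa/HV = 6038 MPa = 6.038e+09 Pa.
As SI base values: W = 2682 N, H = 6.038e+09 Pa, K = 9.260e-06.
Allowed volume V_lim = h_lim·A = 1.063e-05 · 8.704e-04 = 9.252e-09 m³.
So the life L = V_lim·H/(K·W) = 9.252e-09 · 6.038e+09 / (9.260e-06 · 2682) = 2250 m.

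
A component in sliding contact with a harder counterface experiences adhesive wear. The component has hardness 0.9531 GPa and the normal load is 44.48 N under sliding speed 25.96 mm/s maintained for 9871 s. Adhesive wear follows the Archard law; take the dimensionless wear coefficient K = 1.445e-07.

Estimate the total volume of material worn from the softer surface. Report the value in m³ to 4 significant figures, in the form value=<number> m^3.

Quoted intermediates are rounded. Each operation maintains exact precision — a single final rounding to four significant figures.
Sliding speed v = 25.96 mm/s = 0.02596 m/s. Total distance L = v·t = 0.02596 m/s × 9871 s = 256.3 m.
Hardness H = 0.9531 GPa = 9.531e+08 Pa.
In SI base units, W = 44.48 N, H = 9.531e+08 Pa, K = 1.445e-07.
The Archard volume V = K·W·L/H = 1.445e-07 · 44.48 · 256.3 / 9.531e+08 = 1.728e-12 m³.

value=1.728e-12 m^3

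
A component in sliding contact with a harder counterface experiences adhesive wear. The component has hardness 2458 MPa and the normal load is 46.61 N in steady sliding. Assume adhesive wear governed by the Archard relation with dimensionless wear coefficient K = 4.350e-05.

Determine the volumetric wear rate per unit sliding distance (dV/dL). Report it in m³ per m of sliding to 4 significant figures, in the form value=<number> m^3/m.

value=8.249e-13 m^3/m

Every step maintains exact precision. Intermediate values are shown rounded. Rounded just once, at four significant figures.
Convert: Hardness H = 2458 MPa = 2.458e+09 Pa.
Expressed in SI base units: W = 46.61 N, H = 2.458e+09 Pa, K = 4.350e-05.
The wear rate dV/dL = K·W/H, so: 4.350e-05 · 46.61 / 2.458e+09 = 8.249e-13 m³/m.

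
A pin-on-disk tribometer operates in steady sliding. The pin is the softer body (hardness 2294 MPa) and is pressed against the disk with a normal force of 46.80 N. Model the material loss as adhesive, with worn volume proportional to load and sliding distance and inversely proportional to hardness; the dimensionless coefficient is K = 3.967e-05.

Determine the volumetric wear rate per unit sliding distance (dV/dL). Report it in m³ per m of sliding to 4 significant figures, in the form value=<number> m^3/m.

value=8.093e-13 m^3/m

The intermediates are displayed rounded — all working math runs at full precision, and rounded just once: 4 significant figures.
Hardness H = 2294 MPa = 2.294e+09 Pa.
Expressed in SI base units: W = 46.80 N, H = 2.294e+09 Pa, K = 3.967e-05.
Rate of wear dV/dL = K·W/H, so: 3.967e-05 · 46.80 / 2.294e+09 = 8.093e-13 m³/m.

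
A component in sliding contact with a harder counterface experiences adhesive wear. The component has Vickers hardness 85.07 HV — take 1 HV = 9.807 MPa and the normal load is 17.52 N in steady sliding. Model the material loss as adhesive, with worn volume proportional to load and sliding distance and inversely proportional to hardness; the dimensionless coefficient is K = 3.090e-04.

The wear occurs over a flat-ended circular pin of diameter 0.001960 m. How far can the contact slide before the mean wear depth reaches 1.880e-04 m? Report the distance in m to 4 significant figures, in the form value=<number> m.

The computation carries full float precision — intermediates appear rounded, and a lone final rounding: four significant digits.
Hardness H = 85.07 HV × 9.807 MPa/HV = 834.3 MPa = 8.343e+08 Pa.
Contact area A = π·d²/4 = π·(0.001960 m)²/4 = 3.017e-06 m².
Working in SI base units: W = 17.52 N, H = 8.343e+08 Pa, K = 3.090e-04.
Allowed volume V_lim = h_lim·A = 1.880e-04 · 3.017e-06 = 5.672e-10 m³.
Thus life L = V_lim·H/(K·W) = 5.672e-10 · 8.343e+08 / (3.090e-04 · 17.52) = 87.41 m.

value=87.41 m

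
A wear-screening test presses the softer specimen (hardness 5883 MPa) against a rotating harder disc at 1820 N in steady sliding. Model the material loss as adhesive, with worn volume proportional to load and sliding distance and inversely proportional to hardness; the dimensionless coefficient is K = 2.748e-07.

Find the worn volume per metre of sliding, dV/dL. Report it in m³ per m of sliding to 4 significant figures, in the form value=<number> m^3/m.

value=8.501e-14 m^3/m

The computation holds exact precision, and the intermediates appear rounded; rounded just once: 4 significant figures.
Hardness H = 5883 MPa = 5.883e+09 Pa.
In SI base units: W = 1820 N, H = 5.883e+09 Pa, K = 2.748e-07.
Sliding wear rate dV/dL = K·W/H, so: 2.748e-07 · 1820 / 5.883e+09 = 8.501e-14 m³/m.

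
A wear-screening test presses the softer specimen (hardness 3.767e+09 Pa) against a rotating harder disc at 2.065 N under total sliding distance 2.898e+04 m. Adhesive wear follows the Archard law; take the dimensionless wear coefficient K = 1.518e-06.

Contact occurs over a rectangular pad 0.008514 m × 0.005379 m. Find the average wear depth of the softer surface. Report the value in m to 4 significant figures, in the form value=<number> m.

value=5.266e-07 m

The algebra runs at exact precision; intermediates are printed rounded — rounded once at the end to four significant figures.
Convert: Contact area A = 0.008514 m × 0.005379 m = 4.580e-05 m².
Expressed in SI base units: W = 2.065 N, H = 3.767e+09 Pa, K = 1.518e-06.
Worn volume V = K·W·L/H = 1.518e-06 · 2.065 · 2.898e+04 / 3.767e+09 = 2.412e-11 m³.
Depth of wear h = V/A = 2.412e-11 / 4.580e-05 = 5.266e-07 m.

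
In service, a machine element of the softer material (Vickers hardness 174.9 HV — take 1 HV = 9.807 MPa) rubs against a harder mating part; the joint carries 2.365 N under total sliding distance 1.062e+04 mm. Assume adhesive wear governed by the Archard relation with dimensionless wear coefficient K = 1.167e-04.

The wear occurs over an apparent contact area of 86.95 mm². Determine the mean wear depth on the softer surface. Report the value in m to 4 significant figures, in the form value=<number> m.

Intermediates are printed rounded. The algebra carries full precision; rounded just once: 4 significant digits.
Convert: Sliding distance L = 1.062e+04 mm = 10.62 m.
Convert: Hardness H = 174.9 HV × 9.807 MPa/HV = 1715 MPa = 1.715e+09 Pa.
Convert: Contact area A = 86.95 mm² = 8.695e-05 m².
In SI base units, W = 2.365 N, H = 1.715e+09 Pa, K = 1.167e-04.
Archard volume V = K·W·L/H = 1.167e-04 · 2.365 · 10.62 / 1.715e+09 = 1.709e-12 m³.
Mean depth h = V/A = 1.709e-12 / 8.695e-05 = 1.965e-08 m.

value=1.965e-08 m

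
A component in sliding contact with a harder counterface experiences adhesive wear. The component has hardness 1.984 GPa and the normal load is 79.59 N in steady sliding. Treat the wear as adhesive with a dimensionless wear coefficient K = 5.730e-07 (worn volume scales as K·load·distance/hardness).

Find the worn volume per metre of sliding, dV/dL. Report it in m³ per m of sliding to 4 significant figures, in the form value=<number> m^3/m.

Each operation keeps exact precision, and intermediates are displayed rounded, and one last rounding: 4 significant figures.
Hardness H = 1.984 GPa = 1.984e+09 Pa.
Expressed in SI base units: W = 79.59 N, H = 1.984e+09 Pa, K = 5.730e-07.
Sliding wear rate dV/dL = K·W/H: 5.730e-07 · 79.59 / 1.984e+09 = 2.299e-14 m³/m.

value=2.299e-14 m^3/m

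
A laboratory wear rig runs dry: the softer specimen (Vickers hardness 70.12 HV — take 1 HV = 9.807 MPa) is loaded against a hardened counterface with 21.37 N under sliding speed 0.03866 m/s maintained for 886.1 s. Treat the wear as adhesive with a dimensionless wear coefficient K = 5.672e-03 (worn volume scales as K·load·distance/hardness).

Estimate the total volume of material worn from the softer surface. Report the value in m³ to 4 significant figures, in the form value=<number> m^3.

value=6.038e-09 m^3

Each operation maintains exact precision, and displayed values are rounded; rounded just once: 4 significant digits.
Path length L = v·t = 0.03866 m/s × 886.1 s = 34.26 m.
Hardness H = 70.12 HV × 9.807 MPa/HV = 687.7 MPa = 6.877e+08 Pa.
Expressed in SI base units: W = 21.37 N, H = 6.877e+08 Pa, K = 5.672e-03.
Wear volume V = K·W·L/H = 5.672e-03 · 21.37 · 34.26 / 6.877e+08 = 6.038e-09 m³.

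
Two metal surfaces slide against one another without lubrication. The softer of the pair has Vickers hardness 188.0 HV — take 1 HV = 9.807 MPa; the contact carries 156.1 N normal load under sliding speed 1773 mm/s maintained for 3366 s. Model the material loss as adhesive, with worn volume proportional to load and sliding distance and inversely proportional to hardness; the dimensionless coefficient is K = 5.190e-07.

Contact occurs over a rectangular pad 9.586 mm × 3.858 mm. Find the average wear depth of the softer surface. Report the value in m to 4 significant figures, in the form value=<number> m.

value=7.091e-06 m

Intermediate values are shown rounded — every step keeps full precision — one last rounding to 4 significant digits.
Sliding speed v = 1773 mm/s = 1.773 m/s. Distance covered L = v·t = 1.773 m/s × 3366 s = 5968 m.
Hardness H = 188.0 HV × 9.807 MPa/HV = 1844 MPa = 1.844e+09 Pa.
Pad sides 9.586 mm × 3.858 mm = 0.009586 m × 0.003858 m. Contact area A = 0.009586 m × 0.003858 m = 3.698e-05 m².
SI base units throughout: W = 156.1 N, H = 1.844e+09 Pa, K = 5.190e-07.
Wear volume V = K·W·L/H = 5.190e-07 · 156.1 · 5968 / 1.844e+09 = 2.622e-10 m³.
Mean depth h = V/A = 2.622e-10 / 3.698e-05 = 7.091e-06 m.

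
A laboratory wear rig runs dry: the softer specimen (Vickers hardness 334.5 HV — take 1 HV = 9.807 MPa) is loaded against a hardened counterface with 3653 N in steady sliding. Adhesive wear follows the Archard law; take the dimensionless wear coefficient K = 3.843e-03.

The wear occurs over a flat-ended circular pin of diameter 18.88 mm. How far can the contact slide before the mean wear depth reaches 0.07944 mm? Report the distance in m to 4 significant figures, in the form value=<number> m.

value=5.197 m

Intermediate values are displayed rounded. The algebra holds full float precision — a lone final rounding, at four significant digits.
Hardness H = 334.5 HV × 9.807 MPa/HV = 3280 MPa = 3.280e+09 Pa.
Pin diameter d = 18.88 mm = 0.01888 m. Contact area A = π·d²/4 = π·(0.01888 m)²/4 = 2.800e-04 m².
Depth limit h_lim = 0.07944 mm = 7.944e-05 m.
Expressed in SI base units: W = 3653 N, H = 3.280e+09 Pa, K = 3.843e-03.
Permissible volume V_lim = h_lim·A = 7.944e-05 · 2.800e-04 = 2.224e-08 m³.
Sliding life L = V_lim·H/(K·W) = 2.224e-08 · 3.280e+09 / (3.843e-03 · 3653) = 5.197 m.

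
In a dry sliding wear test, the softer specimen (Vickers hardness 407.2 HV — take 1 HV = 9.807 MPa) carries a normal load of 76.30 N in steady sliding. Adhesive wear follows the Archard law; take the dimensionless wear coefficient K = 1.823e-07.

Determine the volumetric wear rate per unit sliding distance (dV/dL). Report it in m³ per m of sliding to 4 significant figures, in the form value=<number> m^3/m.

Intermediate values are displayed rounded — all arithmetic carries full precision, and rounded just once to 4 significant figures.
Convert: Hardness H = 407.2 HV × 9.807 MPa/HV = 3993 MPa = 3.993e+09 Pa.
In SI base units, W = 76.30 N, H = 3.993e+09 Pa, K = 1.823e-07.
Wear rate dV/dL = K·W/H, so: 1.823e-07 · 76.30 / 3.993e+09 = 3.483e-15 m³/m.

value=3.483e-15 m^3/m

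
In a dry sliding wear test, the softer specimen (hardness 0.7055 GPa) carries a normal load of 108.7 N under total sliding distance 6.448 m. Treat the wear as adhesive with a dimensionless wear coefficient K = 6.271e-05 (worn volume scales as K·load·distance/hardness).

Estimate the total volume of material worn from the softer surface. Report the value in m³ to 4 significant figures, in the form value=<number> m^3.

The algebra maintains full precision. Displayed values are rounded — one last rounding: four significant figures.
Convert: Hardness H = 0.7055 GPa = 7.055e+08 Pa.
Restated in SI base units: W = 108.7 N, H = 7.055e+08 Pa, K = 6.271e-05.
Apply Archard: V = K·W·L/H = 6.271e-05 · 108.7 · 6.448 / 7.055e+08 = 6.230e-11 m³.

value=6.230e-11 m^3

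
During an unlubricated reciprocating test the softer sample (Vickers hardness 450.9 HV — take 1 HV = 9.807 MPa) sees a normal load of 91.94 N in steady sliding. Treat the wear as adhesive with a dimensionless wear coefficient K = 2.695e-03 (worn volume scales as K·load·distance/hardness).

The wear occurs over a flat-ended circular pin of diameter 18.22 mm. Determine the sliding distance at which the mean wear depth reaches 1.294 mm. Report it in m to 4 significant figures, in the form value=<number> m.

Every step runs at full float precision — displayed values are rounded, and a single final rounding: four significant digits.
Hardness H = 450.9 HV × 9.807 MPa/HV = 4422 MPa = 4.422e+09 Pa.
Pin diameter d = 18.22 mm = 0.01822 m. Contact area A = π·d²/4 = π·(0.01822 m)²/4 = 2.607e-04 m².
Depth limit h_lim = 1.294 mm = 0.001294 m.
In SI base units, W = 91.94 N, H = 4.422e+09 Pa, K = 2.695e-03.
At the depth limit, V_lim = h_lim·A = 0.001294 · 2.607e-04 = 3.374e-07 m³.
So the life L = V_lim·H/(K·W) = 3.374e-07 · 4.422e+09 / (2.695e-03 · 91.94) = 6021 m.

value=6021 m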